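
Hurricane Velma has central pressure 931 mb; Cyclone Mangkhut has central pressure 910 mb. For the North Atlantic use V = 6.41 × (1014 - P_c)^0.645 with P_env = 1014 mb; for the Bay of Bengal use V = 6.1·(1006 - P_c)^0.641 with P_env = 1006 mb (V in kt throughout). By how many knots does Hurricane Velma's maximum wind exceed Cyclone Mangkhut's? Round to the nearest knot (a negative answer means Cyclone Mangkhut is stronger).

-3 kt

Hurricane Velma: ΔP = 83; V ≈ 6.41 × 83^0.645 ≈ 110.83 kt.
Cyclone Mangkhut: ΔP = 96; V ≈ 6.1 × 96^0.641 ≈ 113.75 kt.
Difference ≈ 110.83 − 113.75 = -2.92 → -3 kt.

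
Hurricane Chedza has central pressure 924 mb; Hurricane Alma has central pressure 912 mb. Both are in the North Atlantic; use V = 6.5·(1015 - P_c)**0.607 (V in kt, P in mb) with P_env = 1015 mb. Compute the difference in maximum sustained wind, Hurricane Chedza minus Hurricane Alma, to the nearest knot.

Hurricane Chedza: ΔP = 91; V ≈ 6.5 × 91^0.607 ≈ 100.47 kt.
Hurricane Alma: ΔP = 103; V ≈ 6.5 × 103^0.607 ≈ 108.32 kt.
Difference ≈ 100.47 − 108.32 = -7.85 → -8 kt.

-8 kt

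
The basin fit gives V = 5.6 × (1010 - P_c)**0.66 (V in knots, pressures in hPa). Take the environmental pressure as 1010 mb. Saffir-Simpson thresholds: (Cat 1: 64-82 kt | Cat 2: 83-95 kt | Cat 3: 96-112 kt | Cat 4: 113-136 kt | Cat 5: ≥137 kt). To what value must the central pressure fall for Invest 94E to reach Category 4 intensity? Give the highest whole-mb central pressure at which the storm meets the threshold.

915 mb

Category 4 begins at V = 113 kt.
Required ΔP = (113/5.6)^(1/0.66) = 20.179^1.515 ≈ 94.87 mb.
P_c ≤ 1010 − 94.87 = 915.13, so the highest integer P_c is 915 mb.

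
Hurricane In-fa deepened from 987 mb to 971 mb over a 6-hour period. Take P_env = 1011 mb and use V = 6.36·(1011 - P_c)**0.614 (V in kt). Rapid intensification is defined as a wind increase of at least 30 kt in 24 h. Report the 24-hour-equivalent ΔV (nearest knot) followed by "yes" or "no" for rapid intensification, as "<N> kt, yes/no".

66 kt, yes

V₁: ΔP = 24, V ≈ 6.36 × 24^0.614 ≈ 44.76 kt.
V₂: ΔP = 40, V ≈ 6.36 × 40^0.614 ≈ 61.25 kt.
ΔV over 6 h = 16.49 kt → 24 h equivalent = 16.49 × 24/6 ≈ 65.96 kt.
66 kt ≥ 30 kt ⇒ rapid intensification.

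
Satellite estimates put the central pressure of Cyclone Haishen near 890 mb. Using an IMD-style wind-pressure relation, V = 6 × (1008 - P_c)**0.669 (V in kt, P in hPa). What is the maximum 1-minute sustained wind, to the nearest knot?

146 kt

ΔP = 1008 − 890 = 118 mb.
118^0.669 ≈ 24.327.
V ≈ 6 × 24.327 ≈ 146.0 kt.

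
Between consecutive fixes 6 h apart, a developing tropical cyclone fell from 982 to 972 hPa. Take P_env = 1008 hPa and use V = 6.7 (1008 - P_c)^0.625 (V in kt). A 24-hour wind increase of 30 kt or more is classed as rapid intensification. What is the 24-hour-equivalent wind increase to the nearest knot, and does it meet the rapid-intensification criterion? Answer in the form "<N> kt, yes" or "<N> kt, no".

46 kt, yes

V₁: ΔP = 26, V ≈ 6.7 × 26^0.625 ≈ 51.34 kt.
V₂: ΔP = 36, V ≈ 6.7 × 36^0.625 ≈ 62.92 kt.
ΔV over 6 h = 11.58 kt → 24 h equivalent = 11.58 × 24/6 ≈ 46.32 kt.
46 kt ≥ 30 kt ⇒ rapid intensification.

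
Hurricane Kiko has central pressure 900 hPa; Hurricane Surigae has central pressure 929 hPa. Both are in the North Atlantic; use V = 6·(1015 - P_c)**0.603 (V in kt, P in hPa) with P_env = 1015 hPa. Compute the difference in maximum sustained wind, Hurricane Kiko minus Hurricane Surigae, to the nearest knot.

Hurricane Kiko: ΔP = 115; V ≈ 6 × 115^0.603 ≈ 104.89 kt.
Hurricane Surigae: ΔP = 86; V ≈ 6 × 86^0.603 ≈ 88.03 kt.
Difference ≈ 104.89 − 88.03 = 16.86 → 17 kt.

17 kt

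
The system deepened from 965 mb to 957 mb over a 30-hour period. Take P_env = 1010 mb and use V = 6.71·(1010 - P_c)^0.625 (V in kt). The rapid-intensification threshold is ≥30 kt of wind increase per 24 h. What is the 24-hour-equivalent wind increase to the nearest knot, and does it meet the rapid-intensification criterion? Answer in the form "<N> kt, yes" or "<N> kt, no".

6 kt, no

V₁: ΔP = 45, V ≈ 6.71 × 45^0.625 ≈ 72.44 kt.
V₂: ΔP = 53, V ≈ 6.71 × 53^0.625 ≈ 80.24 kt.
ΔV over 30 h = 7.80 kt → 24 h equivalent = 7.80 × 24/30 ≈ 6.24 kt.
6 kt < 30 kt ⇒ not rapid intensification.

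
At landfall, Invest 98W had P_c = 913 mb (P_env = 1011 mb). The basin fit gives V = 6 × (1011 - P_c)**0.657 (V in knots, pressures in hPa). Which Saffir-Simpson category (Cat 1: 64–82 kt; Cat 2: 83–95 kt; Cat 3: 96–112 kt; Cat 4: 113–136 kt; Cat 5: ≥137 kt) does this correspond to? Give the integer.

ΔP = 1011 − 913 = 98 mb.
V ≈ 6 × 98^0.657 = 6 × 20.33 ≈ 122 kt.
122 kt falls in the Category 4 band.

4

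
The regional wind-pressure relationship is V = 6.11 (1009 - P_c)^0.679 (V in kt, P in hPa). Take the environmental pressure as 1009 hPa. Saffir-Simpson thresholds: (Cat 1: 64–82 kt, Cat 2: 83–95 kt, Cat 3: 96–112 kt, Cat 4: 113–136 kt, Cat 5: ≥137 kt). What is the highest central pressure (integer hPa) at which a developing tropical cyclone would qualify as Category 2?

Category 2 begins at V = 83 kt.
Required ΔP = (83/6.11)^(1/0.679) = 13.584^1.473 ≈ 46.63 hPa.
P_c ≤ 1009 − 46.63 = 962.37, so the highest integer P_c is 962 hPa.

962 hPa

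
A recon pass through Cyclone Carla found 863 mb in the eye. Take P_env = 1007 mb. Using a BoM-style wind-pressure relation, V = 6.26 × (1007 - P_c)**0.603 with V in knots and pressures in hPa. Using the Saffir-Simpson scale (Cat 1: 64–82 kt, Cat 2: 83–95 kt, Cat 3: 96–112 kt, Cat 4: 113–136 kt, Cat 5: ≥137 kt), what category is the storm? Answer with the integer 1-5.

ΔP = 1007 − 863 = 144 mb.
V ≈ 6.26 × 144^0.603 = 6.26 × 20.02 ≈ 125 kt.
125 kt falls in the Category 4 band.

4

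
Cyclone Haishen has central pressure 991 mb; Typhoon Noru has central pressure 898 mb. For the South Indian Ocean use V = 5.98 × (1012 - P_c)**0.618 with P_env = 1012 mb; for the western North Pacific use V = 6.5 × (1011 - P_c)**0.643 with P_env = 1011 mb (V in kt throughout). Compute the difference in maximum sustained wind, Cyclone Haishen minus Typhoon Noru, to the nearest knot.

Cyclone Haishen: ΔP = 21; V ≈ 5.98 × 21^0.618 ≈ 39.25 kt.
Typhoon Noru: ΔP = 113; V ≈ 6.5 × 113^0.643 ≈ 135.84 kt.
Difference ≈ 39.25 − 135.84 = -96.59 → -97 kt.

-97 kt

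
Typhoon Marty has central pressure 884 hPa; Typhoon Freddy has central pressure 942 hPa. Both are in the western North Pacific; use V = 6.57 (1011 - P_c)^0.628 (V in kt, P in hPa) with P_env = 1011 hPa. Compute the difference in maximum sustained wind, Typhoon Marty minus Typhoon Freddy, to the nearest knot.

Typhoon Marty: ΔP = 127; V ≈ 6.57 × 127^0.628 ≈ 137.64 kt.
Typhoon Freddy: ΔP = 69; V ≈ 6.57 × 69^0.628 ≈ 93.83 kt.
Difference ≈ 137.64 − 93.83 = 43.81 → 44 kt.

44 kt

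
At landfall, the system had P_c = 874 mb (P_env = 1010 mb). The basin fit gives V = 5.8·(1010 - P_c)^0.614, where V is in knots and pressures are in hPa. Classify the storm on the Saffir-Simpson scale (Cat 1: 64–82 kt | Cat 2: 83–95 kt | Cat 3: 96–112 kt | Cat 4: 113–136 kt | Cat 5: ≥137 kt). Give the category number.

4

ΔP = 1010 − 874 = 136 mb.
V ≈ 5.8 × 136^0.614 = 5.8 × 20.42 ≈ 118 kt.
118 kt falls in the Category 4 band.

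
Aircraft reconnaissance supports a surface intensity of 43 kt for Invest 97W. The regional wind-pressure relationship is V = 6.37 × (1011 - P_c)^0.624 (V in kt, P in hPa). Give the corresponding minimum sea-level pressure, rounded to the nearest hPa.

990 hPa

ΔP = (V / 6.37)^(1/0.624) = (43/6.37)^1.603.
43/6.37 = 6.750; 6.750^1.603 ≈ 21.33 hPa.
P_c = 1011 − 21.33 = 989.67 ≈ 990 hPa.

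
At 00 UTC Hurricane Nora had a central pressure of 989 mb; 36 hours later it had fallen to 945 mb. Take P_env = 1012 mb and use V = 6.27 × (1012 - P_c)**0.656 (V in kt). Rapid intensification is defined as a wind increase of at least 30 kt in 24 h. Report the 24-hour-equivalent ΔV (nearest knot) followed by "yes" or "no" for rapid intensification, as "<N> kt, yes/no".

V₁: ΔP = 23, V ≈ 6.27 × 23^0.656 ≈ 49.04 kt.
V₂: ΔP = 67, V ≈ 6.27 × 67^0.656 ≈ 98.89 kt.
ΔV over 36 h = 49.85 kt → 24 h equivalent = 49.85 × 24/36 ≈ 33.23 kt.
33 kt ≥ 30 kt ⇒ rapid intensification.

33 kt, yes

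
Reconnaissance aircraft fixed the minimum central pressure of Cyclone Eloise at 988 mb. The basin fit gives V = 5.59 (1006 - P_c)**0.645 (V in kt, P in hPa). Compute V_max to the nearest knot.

36 kt

ΔP = 1006 − 988 = 18 mb.
18^0.645 ≈ 6.451.
V ≈ 5.59 × 6.451 ≈ 36.1 kt.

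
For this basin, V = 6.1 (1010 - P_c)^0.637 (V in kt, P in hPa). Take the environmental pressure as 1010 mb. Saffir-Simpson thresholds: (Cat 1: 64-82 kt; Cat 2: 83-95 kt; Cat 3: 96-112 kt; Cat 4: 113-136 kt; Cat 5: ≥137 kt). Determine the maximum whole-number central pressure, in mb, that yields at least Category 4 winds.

912 mb

Category 4 begins at V = 113 kt.
Required ΔP = (113/6.1)^(1/0.637) = 18.525^1.570 ≈ 97.77 mb.
P_c ≤ 1010 − 97.77 = 912.23, so the highest integer P_c is 912 mb.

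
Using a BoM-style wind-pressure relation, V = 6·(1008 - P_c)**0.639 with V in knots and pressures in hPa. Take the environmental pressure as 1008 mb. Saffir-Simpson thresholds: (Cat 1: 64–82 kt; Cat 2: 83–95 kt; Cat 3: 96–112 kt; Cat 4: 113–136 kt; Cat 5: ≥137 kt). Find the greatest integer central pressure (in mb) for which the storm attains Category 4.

Category 4 begins at V = 113 kt.
Required ΔP = (113/6)^(1/0.639) = 18.833^1.565 ≈ 98.90 mb.
P_c ≤ 1008 − 98.90 = 909.10, so the highest integer P_c is 909 mb.

909 mb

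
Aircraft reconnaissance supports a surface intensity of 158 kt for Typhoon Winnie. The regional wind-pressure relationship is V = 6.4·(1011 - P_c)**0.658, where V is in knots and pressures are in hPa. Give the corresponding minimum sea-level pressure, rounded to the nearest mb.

ΔP = (V / 6.4)^(1/0.658) = (158/6.4)^1.520.
158/6.4 = 24.688; 24.688^1.520 ≈ 130.69 mb.
P_c = 1011 − 130.69 = 880.31 ≈ 880 mb.

880 mb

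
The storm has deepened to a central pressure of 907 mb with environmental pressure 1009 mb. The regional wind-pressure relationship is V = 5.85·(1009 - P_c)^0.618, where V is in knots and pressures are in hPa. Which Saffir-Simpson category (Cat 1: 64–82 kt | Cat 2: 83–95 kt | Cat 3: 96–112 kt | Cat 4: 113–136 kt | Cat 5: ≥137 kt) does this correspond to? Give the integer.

ΔP = 1009 − 907 = 102 mb.
V ≈ 5.85 × 102^0.618 = 5.85 × 17.43 ≈ 102 kt.
102 kt falls in the Category 3 band.

3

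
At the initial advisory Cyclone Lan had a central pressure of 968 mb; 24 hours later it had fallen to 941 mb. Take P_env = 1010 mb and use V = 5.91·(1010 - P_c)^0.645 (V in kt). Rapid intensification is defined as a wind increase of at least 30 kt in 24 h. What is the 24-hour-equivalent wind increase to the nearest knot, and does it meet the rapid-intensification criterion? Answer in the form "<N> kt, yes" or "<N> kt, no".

V₁: ΔP = 42, V ≈ 5.91 × 42^0.645 ≈ 65.85 kt.
V₂: ΔP = 69, V ≈ 5.91 × 69^0.645 ≈ 90.71 kt.
ΔV over 24 h = 24.86 kt → 24 h equivalent = 24.86 × 24/24 ≈ 24.86 kt.
25 kt < 30 kt ⇒ not rapid intensification.

25 kt, no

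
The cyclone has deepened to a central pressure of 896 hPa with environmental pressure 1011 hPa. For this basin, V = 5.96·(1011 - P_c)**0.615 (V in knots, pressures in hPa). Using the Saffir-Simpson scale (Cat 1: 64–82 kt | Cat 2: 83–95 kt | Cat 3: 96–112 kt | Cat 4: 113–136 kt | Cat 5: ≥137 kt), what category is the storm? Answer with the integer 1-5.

ΔP = 1011 − 896 = 115 hPa.
V ≈ 5.96 × 115^0.615 = 5.96 × 18.51 ≈ 110 kt.
110 kt falls in the Category 3 band.

3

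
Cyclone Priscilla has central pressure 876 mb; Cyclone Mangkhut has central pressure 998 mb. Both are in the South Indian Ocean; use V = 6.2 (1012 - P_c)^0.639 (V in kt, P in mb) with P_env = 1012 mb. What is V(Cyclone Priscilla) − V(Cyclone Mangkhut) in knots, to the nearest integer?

110 kt

Cyclone Priscilla: ΔP = 136; V ≈ 6.2 × 136^0.639 ≈ 143.13 kt.
Cyclone Mangkhut: ΔP = 14; V ≈ 6.2 × 14^0.639 ≈ 33.48 kt.
Difference ≈ 143.13 − 33.48 = 109.65 → 110 kt.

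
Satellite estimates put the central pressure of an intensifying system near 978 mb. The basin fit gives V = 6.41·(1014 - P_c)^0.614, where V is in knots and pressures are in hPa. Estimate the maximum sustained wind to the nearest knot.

ΔP = 1014 − 978 = 36 mb.
36^0.614 ≈ 9.028.
V ≈ 6.41 × 9.028 ≈ 57.9 kt.

58 kt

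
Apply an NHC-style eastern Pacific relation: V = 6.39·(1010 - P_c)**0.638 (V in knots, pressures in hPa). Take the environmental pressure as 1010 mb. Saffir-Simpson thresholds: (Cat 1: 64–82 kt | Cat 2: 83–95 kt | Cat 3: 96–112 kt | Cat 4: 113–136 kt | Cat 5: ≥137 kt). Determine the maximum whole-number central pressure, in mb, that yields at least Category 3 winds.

Category 3 begins at V = 96 kt.
Required ΔP = (96/6.39)^(1/0.638) = 15.023^1.567 ≈ 69.90 mb.
P_c ≤ 1010 − 69.90 = 940.10, so the highest integer P_c is 940 mb.

940 mb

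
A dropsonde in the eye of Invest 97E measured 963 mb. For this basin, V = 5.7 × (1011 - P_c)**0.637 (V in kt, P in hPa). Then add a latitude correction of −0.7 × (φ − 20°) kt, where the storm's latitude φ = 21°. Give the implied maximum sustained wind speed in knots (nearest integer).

66 kt

ΔP = 1011 − 963 = 48 mb.
48^0.637 ≈ 11.775.
V ≈ 5.7 × 11.775 ≈ 67.1 kt.
Latitude correction: −0.7 × (21 − 20) = -0.7 kt.
Corrected V ≈ 66.4 kt → 66 kt.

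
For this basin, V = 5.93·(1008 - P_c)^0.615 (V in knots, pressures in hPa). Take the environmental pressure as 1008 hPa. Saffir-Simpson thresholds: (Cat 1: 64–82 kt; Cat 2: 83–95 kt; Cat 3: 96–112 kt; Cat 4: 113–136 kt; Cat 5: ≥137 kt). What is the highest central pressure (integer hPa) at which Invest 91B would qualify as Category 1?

960 hPa

Category 1 begins at V = 64 kt.
Required ΔP = (64/5.93)^(1/0.615) = 10.793^1.626 ≈ 47.85 hPa.
P_c ≤ 1008 − 47.85 = 960.15, so the highest integer P_c is 960 hPa.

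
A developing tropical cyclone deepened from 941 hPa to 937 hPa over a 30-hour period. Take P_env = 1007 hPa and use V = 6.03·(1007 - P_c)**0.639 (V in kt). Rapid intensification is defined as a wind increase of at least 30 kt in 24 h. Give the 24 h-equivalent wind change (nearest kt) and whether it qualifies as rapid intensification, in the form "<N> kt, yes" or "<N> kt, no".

V₁: ΔP = 66, V ≈ 6.03 × 66^0.639 ≈ 87.70 kt.
V₂: ΔP = 70, V ≈ 6.03 × 70^0.639 ≈ 91.06 kt.
ΔV over 30 h = 3.36 kt → 24 h equivalent = 3.36 × 24/30 ≈ 2.69 kt.
3 kt < 30 kt ⇒ not rapid intensification.

3 kt, no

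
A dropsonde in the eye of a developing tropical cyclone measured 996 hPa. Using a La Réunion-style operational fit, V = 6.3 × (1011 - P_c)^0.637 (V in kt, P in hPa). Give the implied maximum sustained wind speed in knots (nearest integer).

ΔP = 1011 − 996 = 15 hPa.
15^0.637 ≈ 5.613.
V ≈ 6.3 × 5.613 ≈ 35.4 kt.

35 kt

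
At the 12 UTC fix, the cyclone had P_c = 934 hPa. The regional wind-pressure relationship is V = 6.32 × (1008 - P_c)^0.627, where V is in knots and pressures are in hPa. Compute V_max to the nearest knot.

ΔP = 1008 − 934 = 74 hPa.
74^0.627 ≈ 14.860.
V ≈ 6.32 × 14.860 ≈ 93.9 kt.

94 kt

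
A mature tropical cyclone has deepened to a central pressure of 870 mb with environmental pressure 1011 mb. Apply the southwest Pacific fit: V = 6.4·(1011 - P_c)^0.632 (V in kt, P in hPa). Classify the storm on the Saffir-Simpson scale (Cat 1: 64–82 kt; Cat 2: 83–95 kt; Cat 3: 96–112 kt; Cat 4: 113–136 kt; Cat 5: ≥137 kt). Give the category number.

5

ΔP = 1011 − 870 = 141 mb.
V ≈ 6.4 × 141^0.632 = 6.4 × 22.82 ≈ 146 kt.
146 kt falls in the Category 5 band.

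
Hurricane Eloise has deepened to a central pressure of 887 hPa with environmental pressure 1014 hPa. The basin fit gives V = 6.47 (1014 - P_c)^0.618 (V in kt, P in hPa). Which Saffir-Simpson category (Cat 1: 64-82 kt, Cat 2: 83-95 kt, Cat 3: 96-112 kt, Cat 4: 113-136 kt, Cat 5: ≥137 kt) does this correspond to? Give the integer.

4

ΔP = 1014 − 887 = 127 hPa.
V ≈ 6.47 × 127^0.618 = 6.47 × 19.96 ≈ 129 kt.
129 kt falls in the Category 4 band.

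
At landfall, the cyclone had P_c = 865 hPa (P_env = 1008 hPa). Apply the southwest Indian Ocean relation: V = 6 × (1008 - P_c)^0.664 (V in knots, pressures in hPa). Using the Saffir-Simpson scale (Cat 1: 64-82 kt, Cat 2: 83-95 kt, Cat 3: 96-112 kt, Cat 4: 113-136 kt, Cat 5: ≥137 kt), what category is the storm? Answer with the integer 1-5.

ΔP = 1008 − 865 = 143 hPa.
V ≈ 6 × 143^0.664 = 6 × 26.99 ≈ 162 kt.
162 kt falls in the Category 5 band.

5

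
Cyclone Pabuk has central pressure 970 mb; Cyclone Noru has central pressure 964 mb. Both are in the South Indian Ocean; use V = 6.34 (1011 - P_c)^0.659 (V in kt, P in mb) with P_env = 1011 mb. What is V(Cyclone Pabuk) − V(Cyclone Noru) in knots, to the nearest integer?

-7 kt

Cyclone Pabuk: ΔP = 41; V ≈ 6.34 × 41^0.659 ≈ 73.27 kt.
Cyclone Noru: ΔP = 47; V ≈ 6.34 × 47^0.659 ≈ 80.17 kt.
Difference ≈ 73.27 − 80.17 = -6.90 → -7 kt.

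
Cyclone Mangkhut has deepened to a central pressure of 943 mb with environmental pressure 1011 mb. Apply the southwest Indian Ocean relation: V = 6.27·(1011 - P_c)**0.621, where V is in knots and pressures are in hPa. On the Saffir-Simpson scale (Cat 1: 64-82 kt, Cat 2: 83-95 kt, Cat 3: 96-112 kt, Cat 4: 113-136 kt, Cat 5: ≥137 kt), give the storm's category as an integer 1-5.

2

ΔP = 1011 − 943 = 68 mb.
V ≈ 6.27 × 68^0.621 = 6.27 × 13.74 ≈ 86 kt.
86 kt falls in the Category 2 band.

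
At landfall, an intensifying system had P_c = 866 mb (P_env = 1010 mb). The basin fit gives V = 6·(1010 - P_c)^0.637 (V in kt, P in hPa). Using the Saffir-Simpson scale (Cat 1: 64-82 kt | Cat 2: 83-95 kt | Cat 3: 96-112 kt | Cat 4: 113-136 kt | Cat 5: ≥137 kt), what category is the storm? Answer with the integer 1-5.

5

ΔP = 1010 − 866 = 144 mb.
V ≈ 6 × 144^0.637 = 6 × 23.71 ≈ 142 kt.
142 kt falls in the Category 5 band.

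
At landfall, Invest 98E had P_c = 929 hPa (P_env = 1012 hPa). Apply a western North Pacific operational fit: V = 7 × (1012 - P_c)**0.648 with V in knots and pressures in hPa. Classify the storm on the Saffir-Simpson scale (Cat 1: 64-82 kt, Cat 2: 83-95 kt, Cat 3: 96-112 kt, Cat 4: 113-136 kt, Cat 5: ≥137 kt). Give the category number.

ΔP = 1012 − 929 = 83 hPa.
V ≈ 7 × 83^0.648 = 7 × 17.52 ≈ 123 kt.
123 kt falls in the Category 4 band.

4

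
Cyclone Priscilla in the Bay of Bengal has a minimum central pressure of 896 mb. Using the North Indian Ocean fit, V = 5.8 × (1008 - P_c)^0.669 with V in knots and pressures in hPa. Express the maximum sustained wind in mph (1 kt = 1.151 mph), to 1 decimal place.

ΔP = 1008 − 896 = 112 mb.
V ≈ 5.8 × 112^0.669 = 5.8 × 23.492 ≈ 136.256 kt.
136.256 × 1.151 ≈ 156.83 mph → 156.8 mph.

156.8 mph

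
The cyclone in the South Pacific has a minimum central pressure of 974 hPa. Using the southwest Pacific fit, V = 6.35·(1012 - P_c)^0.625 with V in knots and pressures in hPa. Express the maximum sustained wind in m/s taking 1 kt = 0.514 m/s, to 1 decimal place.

31.7 m/s

ΔP = 1012 − 974 = 38 hPa.
V ≈ 6.35 × 38^0.625 = 6.35 × 9.713 ≈ 61.679 kt.
61.679 × 0.514 ≈ 31.70 m/s → 31.7 m/s.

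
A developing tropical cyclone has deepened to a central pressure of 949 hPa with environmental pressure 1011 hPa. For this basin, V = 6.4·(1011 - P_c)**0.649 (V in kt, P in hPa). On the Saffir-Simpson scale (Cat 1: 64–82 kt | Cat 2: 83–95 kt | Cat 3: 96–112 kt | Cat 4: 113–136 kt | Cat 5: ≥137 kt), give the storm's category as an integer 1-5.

2

ΔP = 1011 − 949 = 62 hPa.
V ≈ 6.4 × 62^0.649 = 6.4 × 14.56 ≈ 93 kt.
93 kt falls in the Category 2 band.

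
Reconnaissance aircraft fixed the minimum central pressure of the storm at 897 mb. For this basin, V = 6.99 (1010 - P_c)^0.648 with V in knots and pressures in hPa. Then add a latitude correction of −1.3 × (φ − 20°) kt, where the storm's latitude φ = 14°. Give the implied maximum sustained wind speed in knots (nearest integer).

157 kt

ΔP = 1010 − 897 = 113 mb.
113^0.648 ≈ 21.399.
V ≈ 6.99 × 21.399 ≈ 149.6 kt.
Latitude correction: −1.3 × (14 − 20) = 7.8 kt.
Corrected V ≈ 157.4 kt → 157 kt.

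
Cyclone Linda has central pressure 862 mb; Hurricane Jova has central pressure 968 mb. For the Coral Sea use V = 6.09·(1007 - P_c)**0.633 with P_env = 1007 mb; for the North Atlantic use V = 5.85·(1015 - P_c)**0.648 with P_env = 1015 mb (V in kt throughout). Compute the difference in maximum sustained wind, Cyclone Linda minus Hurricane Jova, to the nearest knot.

Cyclone Linda: ΔP = 145; V ≈ 6.09 × 145^0.633 ≈ 142.16 kt.
Hurricane Jova: ΔP = 47; V ≈ 5.85 × 47^0.648 ≈ 70.90 kt.
Difference ≈ 142.16 − 70.90 = 71.26 → 71 kt.

71 kt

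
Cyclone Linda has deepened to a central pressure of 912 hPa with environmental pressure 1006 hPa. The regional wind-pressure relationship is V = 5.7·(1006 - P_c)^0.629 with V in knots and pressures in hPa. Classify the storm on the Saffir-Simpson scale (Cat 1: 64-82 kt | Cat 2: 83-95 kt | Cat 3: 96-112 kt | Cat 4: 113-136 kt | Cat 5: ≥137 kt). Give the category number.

ΔP = 1006 − 912 = 94 hPa.
V ≈ 5.7 × 94^0.629 = 5.7 × 17.42 ≈ 99 kt.
99 kt falls in the Category 3 band.

3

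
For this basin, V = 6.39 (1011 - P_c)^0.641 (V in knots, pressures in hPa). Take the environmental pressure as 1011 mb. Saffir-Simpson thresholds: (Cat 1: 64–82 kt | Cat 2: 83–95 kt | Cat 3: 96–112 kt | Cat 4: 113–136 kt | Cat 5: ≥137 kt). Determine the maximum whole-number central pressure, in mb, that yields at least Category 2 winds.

Category 2 begins at V = 83 kt.
Required ΔP = (83/6.39)^(1/0.641) = 12.989^1.560 ≈ 54.61 mb.
P_c ≤ 1011 − 54.61 = 956.39, so the highest integer P_c is 956 mb.

956 mb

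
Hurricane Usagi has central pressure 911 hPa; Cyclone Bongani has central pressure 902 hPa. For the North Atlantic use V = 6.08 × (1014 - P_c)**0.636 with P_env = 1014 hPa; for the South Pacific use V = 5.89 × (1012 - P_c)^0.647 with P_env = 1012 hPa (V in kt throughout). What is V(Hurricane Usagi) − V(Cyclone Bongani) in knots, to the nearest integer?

-7 kt

Hurricane Usagi: ΔP = 103; V ≈ 6.08 × 103^0.636 ≈ 115.90 kt.
Cyclone Bongani: ΔP = 110; V ≈ 5.89 × 110^0.647 ≈ 123.28 kt.
Difference ≈ 115.90 − 123.28 = -7.38 → -7 kt.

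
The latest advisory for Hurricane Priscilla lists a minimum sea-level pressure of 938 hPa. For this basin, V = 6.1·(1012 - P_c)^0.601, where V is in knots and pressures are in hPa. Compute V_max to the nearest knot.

81 kt

ΔP = 1012 − 938 = 74 hPa.
74^0.601 ≈ 13.286.
V ≈ 6.1 × 13.286 ≈ 81.0 kt.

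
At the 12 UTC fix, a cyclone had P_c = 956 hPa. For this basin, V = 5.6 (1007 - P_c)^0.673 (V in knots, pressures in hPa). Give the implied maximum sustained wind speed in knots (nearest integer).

79 kt

ΔP = 1007 − 956 = 51 hPa.
51^0.673 ≈ 14.099.
V ≈ 5.6 × 14.099 ≈ 79.0 kt.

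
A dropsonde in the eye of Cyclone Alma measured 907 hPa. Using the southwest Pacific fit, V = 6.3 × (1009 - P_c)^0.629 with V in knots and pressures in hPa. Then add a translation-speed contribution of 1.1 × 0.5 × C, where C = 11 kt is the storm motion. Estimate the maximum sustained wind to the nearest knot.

122 kt

ΔP = 1009 − 907 = 102 hPa.
102^0.629 ≈ 18.340.
V ≈ 6.3 × 18.340 ≈ 115.5 kt.
Translation term: 1.1 × 0.5 × 11 = 6.05 kt.
Corrected V ≈ 121.55 kt → 122 kt.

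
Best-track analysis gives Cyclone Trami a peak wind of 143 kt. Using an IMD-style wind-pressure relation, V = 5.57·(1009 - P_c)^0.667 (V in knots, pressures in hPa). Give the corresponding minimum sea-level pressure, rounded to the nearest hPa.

ΔP = (V / 5.57)^(1/0.667) = (143/5.57)^1.499.
143/5.57 = 25.673; 25.673^1.499 ≈ 129.77 hPa.
P_c = 1009 − 129.77 = 879.23 ≈ 879 hPa.

879 hPa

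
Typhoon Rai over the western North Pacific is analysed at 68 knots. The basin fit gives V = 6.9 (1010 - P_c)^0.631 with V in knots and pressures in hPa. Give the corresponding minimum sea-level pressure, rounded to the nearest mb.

ΔP = (V / 6.9)^(1/0.631) = (68/6.9)^1.585.
68/6.9 = 9.855; 9.855^1.585 ≈ 37.56 mb.
P_c = 1010 − 37.56 = 972.44 ≈ 972 mb.

972 mb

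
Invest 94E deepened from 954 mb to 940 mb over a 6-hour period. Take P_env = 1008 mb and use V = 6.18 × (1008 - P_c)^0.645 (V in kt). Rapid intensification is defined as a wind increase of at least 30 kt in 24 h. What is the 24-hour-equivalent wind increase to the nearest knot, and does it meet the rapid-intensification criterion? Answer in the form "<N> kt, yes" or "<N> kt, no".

V₁: ΔP = 54, V ≈ 6.18 × 54^0.645 ≈ 80.98 kt.
V₂: ΔP = 68, V ≈ 6.18 × 68^0.645 ≈ 93.96 kt.
ΔV over 6 h = 12.98 kt → 24 h equivalent = 12.98 × 24/6 ≈ 51.92 kt.
52 kt ≥ 30 kt ⇒ rapid intensification.

52 kt, yes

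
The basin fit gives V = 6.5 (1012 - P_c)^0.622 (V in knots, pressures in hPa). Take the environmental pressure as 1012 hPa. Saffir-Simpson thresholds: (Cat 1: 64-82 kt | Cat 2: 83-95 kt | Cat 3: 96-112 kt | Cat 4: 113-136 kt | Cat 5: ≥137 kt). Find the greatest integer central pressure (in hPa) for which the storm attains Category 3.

Category 3 begins at V = 96 kt.
Required ΔP = (96/6.5)^(1/0.622) = 14.769^1.608 ≈ 75.86 hPa.
P_c ≤ 1012 − 75.86 = 936.14, so the highest integer P_c is 936 hPa.

936 hPa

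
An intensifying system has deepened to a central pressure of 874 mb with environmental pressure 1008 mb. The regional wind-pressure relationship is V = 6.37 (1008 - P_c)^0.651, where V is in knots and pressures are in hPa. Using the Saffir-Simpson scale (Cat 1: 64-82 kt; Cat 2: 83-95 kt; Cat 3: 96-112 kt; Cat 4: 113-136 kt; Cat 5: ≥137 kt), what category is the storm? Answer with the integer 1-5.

5

ΔP = 1008 − 874 = 134 mb.
V ≈ 6.37 × 134^0.651 = 6.37 × 24.25 ≈ 154 kt.
154 kt falls in the Category 5 band.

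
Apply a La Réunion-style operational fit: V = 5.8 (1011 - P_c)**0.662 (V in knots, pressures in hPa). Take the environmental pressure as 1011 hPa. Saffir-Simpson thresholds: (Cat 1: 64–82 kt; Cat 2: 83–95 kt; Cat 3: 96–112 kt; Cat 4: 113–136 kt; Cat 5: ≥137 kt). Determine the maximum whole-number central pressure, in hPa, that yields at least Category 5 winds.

Category 5 begins at V = 137 kt.
Required ΔP = (137/5.8)^(1/0.662) = 23.621^1.511 ≈ 118.70 hPa.
P_c ≤ 1011 − 118.70 = 892.30, so the highest integer P_c is 892 hPa.

892 hPa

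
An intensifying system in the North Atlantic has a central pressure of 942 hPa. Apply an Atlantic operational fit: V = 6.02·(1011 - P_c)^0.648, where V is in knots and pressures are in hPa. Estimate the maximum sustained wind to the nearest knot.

94 kt

ΔP = 1011 − 942 = 69 hPa.
69^0.648 ≈ 15.544.
V ≈ 6.02 × 15.544 ≈ 93.6 kt.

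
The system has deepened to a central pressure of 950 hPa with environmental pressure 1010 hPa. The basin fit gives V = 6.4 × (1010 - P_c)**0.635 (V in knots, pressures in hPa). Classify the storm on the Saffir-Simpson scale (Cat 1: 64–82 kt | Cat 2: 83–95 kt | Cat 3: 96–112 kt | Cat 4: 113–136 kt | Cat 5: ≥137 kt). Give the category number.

ΔP = 1010 − 950 = 60 hPa.
V ≈ 6.4 × 60^0.635 = 6.4 × 13.46 ≈ 86 kt.
86 kt falls in the Category 2 band.

2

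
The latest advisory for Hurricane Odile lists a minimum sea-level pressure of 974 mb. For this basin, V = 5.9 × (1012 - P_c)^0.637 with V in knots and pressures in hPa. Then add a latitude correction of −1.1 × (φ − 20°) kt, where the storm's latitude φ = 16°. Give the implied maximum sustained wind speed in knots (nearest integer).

64 kt

ΔP = 1012 − 974 = 38 mb.
38^0.637 ≈ 10.147.
V ≈ 5.9 × 10.147 ≈ 59.9 kt.
Latitude correction: −1.1 × (16 − 20) = 4.4 kt.
Corrected V ≈ 64.3 kt → 64 kt.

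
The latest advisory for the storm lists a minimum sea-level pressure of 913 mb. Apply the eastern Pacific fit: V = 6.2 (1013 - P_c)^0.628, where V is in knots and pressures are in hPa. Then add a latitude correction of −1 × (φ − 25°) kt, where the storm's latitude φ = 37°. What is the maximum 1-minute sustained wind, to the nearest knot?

100 kt

ΔP = 1013 − 913 = 100 mb.
100^0.628 ≈ 18.030.
V ≈ 6.2 × 18.030 ≈ 111.8 kt.
Latitude correction: −1 × (37 − 25) = -12 kt.
Corrected V ≈ 99.8 kt → 100 kt.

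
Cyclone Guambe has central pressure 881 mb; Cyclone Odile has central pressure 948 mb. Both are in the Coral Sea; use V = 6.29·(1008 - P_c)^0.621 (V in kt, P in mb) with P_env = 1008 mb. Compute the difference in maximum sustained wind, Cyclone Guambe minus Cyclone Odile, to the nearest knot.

Cyclone Guambe: ΔP = 127; V ≈ 6.29 × 127^0.621 ≈ 127.38 kt.
Cyclone Odile: ΔP = 60; V ≈ 6.29 × 60^0.621 ≈ 79.96 kt.
Difference ≈ 127.38 − 79.96 = 47.42 → 47 kt.

47 kt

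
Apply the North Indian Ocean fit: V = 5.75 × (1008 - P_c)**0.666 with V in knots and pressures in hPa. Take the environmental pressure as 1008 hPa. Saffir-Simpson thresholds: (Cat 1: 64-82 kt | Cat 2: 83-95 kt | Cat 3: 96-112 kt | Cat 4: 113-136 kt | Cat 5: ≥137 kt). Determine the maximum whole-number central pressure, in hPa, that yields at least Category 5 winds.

891 hPa

Category 5 begins at V = 137 kt.
Required ΔP = (137/5.75)^(1/0.666) = 23.826^1.502 ≈ 116.85 hPa.
P_c ≤ 1008 − 116.85 = 891.15, so the highest integer P_c is 891 hPa.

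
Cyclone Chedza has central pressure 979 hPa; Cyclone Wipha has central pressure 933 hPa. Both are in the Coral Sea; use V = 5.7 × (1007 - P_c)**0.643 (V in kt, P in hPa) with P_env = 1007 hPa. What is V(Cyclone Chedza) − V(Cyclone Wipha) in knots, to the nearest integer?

-42 kt

Cyclone Chedza: ΔP = 28; V ≈ 5.7 × 28^0.643 ≈ 48.57 kt.
Cyclone Wipha: ΔP = 74; V ≈ 5.7 × 74^0.643 ≈ 90.74 kt.
Difference ≈ 48.57 − 90.74 = -42.17 → -42 kt.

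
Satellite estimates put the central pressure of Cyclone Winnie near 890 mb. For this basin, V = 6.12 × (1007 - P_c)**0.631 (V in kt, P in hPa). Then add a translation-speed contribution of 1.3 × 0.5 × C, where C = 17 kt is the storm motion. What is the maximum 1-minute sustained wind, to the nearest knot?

ΔP = 1007 − 890 = 117 mb.
117^0.631 ≈ 20.185.
V ≈ 6.12 × 20.185 ≈ 123.5 kt.
Translation term: 1.3 × 0.5 × 17 = 11.05 kt.
Corrected V ≈ 134.55 kt → 135 kt.

135 kt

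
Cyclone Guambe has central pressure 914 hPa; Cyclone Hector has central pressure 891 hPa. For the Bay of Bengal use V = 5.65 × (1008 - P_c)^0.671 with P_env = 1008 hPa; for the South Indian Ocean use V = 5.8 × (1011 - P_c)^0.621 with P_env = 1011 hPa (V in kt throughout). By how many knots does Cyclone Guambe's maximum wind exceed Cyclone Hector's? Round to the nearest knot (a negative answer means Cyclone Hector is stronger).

Cyclone Guambe: ΔP = 94; V ≈ 5.65 × 94^0.671 ≈ 119.13 kt.
Cyclone Hector: ΔP = 120; V ≈ 5.8 × 120^0.621 ≈ 113.40 kt.
Difference ≈ 119.13 − 113.40 = 5.73 → 6 kt.

6 kt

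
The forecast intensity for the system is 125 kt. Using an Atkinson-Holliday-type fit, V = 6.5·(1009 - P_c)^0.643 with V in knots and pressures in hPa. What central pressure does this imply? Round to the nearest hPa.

910 hPa

ΔP = (V / 6.5)^(1/0.643) = (125/6.5)^1.555.
125/6.5 = 19.231; 19.231^1.555 ≈ 99.29 hPa.
P_c = 1009 − 99.29 = 909.71 ≈ 910 hPa.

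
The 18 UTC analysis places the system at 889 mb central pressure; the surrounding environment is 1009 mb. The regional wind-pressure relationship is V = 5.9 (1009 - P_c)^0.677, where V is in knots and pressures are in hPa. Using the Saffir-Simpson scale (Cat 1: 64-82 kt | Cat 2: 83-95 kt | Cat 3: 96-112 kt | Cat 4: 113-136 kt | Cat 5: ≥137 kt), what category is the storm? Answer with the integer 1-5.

5

ΔP = 1009 − 889 = 120 mb.
V ≈ 5.9 × 120^0.677 = 5.9 × 25.56 ≈ 151 kt.
151 kt falls in the Category 5 band.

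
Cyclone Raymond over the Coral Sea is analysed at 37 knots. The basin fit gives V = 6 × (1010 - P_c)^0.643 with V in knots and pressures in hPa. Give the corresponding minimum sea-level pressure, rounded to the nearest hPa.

ΔP = (V / 6)^(1/0.643) = (37/6)^1.555.
37/6 = 6.167; 6.167^1.555 ≈ 16.93 hPa.
P_c = 1010 − 16.93 = 993.07 ≈ 993 hPa.

993 hPa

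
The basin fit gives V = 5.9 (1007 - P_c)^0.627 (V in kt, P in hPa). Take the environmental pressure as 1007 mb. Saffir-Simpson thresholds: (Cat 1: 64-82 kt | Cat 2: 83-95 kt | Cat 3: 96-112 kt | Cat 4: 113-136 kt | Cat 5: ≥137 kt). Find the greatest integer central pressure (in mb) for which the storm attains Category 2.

939 mb

Category 2 begins at V = 83 kt.
Required ΔP = (83/5.9)^(1/0.627) = 14.068^1.595 ≈ 67.81 mb.
P_c ≤ 1007 − 67.81 = 939.19, so the highest integer P_c is 939 mb.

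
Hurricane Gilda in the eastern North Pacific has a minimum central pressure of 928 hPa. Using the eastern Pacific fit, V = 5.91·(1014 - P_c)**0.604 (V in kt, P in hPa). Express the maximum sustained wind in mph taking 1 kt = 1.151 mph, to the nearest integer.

100 mph

ΔP = 1014 − 928 = 86 hPa.
V ≈ 5.91 × 86^0.604 = 5.91 × 14.738 ≈ 87.101 kt.
87.101 × 1.151 ≈ 100.25 mph → 100 mph.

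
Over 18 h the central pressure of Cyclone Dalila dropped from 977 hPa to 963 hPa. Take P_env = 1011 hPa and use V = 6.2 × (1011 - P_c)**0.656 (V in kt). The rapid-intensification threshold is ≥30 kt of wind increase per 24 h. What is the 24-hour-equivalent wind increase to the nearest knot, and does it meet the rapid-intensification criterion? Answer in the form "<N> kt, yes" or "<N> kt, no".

V₁: ΔP = 34, V ≈ 6.2 × 34^0.656 ≈ 62.67 kt.
V₂: ΔP = 48, V ≈ 6.2 × 48^0.656 ≈ 78.58 kt.
ΔV over 18 h = 15.91 kt → 24 h equivalent = 15.91 × 24/18 ≈ 21.21 kt.
21 kt < 30 kt ⇒ not rapid intensification.

21 kt, no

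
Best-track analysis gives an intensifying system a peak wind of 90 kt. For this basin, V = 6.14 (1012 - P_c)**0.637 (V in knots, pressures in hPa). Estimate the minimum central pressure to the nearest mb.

ΔP = (V / 6.14)^(1/0.637) = (90/6.14)^1.570.
90/6.14 = 14.658; 14.658^1.570 ≈ 67.70 mb.
P_c = 1012 − 67.70 = 944.30 ≈ 944 mb.

944 mb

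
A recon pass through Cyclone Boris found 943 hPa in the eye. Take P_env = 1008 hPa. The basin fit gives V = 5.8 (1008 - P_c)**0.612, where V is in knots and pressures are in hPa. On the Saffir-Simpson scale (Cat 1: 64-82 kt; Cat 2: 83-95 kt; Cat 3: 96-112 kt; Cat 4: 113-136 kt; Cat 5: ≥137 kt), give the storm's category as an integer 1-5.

1

ΔP = 1008 − 943 = 65 hPa.
V ≈ 5.8 × 65^0.612 = 5.8 × 12.87 ≈ 75 kt.
75 kt falls in the Category 1 band.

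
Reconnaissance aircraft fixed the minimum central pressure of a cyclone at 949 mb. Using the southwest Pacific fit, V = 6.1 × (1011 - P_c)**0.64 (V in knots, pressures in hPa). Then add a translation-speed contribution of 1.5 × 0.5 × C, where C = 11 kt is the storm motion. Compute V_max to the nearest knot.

94 kt

ΔP = 1011 − 949 = 62 mb.
62^0.64 ≈ 14.032.
V ≈ 6.1 × 14.032 ≈ 85.6 kt.
Translation term: 1.5 × 0.5 × 11 = 8.25 kt.
Corrected V ≈ 93.85 kt → 94 kt.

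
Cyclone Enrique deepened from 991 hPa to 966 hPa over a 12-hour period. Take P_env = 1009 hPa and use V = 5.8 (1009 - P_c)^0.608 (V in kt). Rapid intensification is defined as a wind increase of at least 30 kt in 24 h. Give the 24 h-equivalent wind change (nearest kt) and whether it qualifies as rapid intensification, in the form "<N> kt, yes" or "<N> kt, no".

47 kt, yes

V₁: ΔP = 18, V ≈ 5.8 × 18^0.608 ≈ 33.62 kt.
V₂: ΔP = 43, V ≈ 5.8 × 43^0.608 ≈ 57.09 kt.
ΔV over 12 h = 23.47 kt → 24 h equivalent = 23.47 × 24/12 ≈ 46.94 kt.
47 kt ≥ 30 kt ⇒ rapid intensification.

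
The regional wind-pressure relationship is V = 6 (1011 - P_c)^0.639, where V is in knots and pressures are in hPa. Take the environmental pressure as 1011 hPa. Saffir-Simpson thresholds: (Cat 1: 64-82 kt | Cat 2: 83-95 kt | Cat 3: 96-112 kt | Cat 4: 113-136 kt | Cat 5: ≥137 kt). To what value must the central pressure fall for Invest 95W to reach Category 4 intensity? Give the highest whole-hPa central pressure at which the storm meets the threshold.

Category 4 begins at V = 113 kt.
Required ΔP = (113/6)^(1/0.639) = 18.833^1.565 ≈ 98.90 hPa.
P_c ≤ 1011 − 98.90 = 912.10, so the highest integer P_c is 912 hPa.

912 hPa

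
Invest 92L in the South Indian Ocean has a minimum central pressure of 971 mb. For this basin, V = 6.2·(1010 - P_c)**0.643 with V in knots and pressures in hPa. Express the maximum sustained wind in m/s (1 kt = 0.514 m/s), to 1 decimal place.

ΔP = 1010 − 971 = 39 mb.
V ≈ 6.2 × 39^0.643 = 6.2 × 10.545 ≈ 65.380 kt.
65.380 × 0.514 ≈ 33.61 m/s → 33.6 m/s.

33.6 m/s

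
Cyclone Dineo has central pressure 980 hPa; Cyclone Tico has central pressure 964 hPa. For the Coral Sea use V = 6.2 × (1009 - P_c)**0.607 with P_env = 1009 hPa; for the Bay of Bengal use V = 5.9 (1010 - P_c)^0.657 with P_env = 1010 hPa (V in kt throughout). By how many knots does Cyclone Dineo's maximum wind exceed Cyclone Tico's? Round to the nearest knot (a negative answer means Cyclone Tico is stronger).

Cyclone Dineo: ΔP = 29; V ≈ 6.2 × 29^0.607 ≈ 47.87 kt.
Cyclone Tico: ΔP = 46; V ≈ 5.9 × 46^0.657 ≈ 72.99 kt.
Difference ≈ 47.87 − 72.99 = -25.12 → -25 kt.

-25 kt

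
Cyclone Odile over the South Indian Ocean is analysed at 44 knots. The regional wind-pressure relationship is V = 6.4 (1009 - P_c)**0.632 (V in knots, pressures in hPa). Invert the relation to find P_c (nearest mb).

ΔP = (V / 6.4)^(1/0.632) = (44/6.4)^1.582.
44/6.4 = 6.875; 6.875^1.582 ≈ 21.13 mb.
P_c = 1009 − 21.13 = 987.87 ≈ 988 mb.

988 mb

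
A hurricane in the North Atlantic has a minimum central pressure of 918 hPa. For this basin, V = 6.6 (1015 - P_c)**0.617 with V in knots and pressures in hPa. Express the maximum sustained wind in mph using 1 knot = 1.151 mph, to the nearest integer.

128 mph

ΔP = 1015 − 918 = 97 hPa.
V ≈ 6.6 × 97^0.617 = 6.6 × 16.820 ≈ 111.015 kt.
111.015 × 1.151 ≈ 127.78 mph → 128 mph.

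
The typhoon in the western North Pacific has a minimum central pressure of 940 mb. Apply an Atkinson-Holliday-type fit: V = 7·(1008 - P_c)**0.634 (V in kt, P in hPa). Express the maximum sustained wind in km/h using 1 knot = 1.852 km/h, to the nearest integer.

ΔP = 1008 − 940 = 68 mb.
V ≈ 7 × 68^0.634 = 7 × 14.515 ≈ 101.604 kt.
101.604 × 1.852 ≈ 188.17 km/h → 188 km/h.

188 km/h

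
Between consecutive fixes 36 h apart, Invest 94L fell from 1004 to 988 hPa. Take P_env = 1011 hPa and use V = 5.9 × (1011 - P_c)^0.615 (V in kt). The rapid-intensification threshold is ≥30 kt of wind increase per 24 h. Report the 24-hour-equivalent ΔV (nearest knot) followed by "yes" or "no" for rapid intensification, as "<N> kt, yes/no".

V₁: ΔP = 7, V ≈ 5.9 × 7^0.615 ≈ 19.52 kt.
V₂: ΔP = 23, V ≈ 5.9 × 23^0.615 ≈ 40.58 kt.
ΔV over 36 h = 21.06 kt → 24 h equivalent = 21.06 × 24/36 ≈ 14.04 kt.
14 kt < 30 kt ⇒ not rapid intensification.

14 kt, no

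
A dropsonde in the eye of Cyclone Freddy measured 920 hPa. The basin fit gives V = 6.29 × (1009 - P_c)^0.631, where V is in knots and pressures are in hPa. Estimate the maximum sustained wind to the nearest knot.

107 kt

ΔP = 1009 − 920 = 89 hPa.
89^0.631 ≈ 16.985.
V ≈ 6.29 × 16.985 ≈ 106.8 kt.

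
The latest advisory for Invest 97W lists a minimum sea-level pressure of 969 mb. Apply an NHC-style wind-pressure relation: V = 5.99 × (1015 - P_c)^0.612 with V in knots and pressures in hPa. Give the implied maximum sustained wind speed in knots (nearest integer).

62 kt

ΔP = 1015 − 969 = 46 mb.
46^0.612 ≈ 10.414.
V ≈ 5.99 × 10.414 ≈ 62.4 kt.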